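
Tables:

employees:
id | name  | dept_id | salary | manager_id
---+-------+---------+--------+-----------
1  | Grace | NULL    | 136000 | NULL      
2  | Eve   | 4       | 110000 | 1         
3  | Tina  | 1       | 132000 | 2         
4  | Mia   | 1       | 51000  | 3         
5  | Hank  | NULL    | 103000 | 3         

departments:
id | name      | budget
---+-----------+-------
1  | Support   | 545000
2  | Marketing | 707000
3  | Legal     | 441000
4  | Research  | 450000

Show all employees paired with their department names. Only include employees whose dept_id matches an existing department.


INNER JOIN keeps only employees rows whose dept_id matches an id in departments. Walk through each employee:
  - employee 1 (Grace): dept_id=NULL, no match -> dropped
  - employee 2 (Eve): dept_id=4 -> matches Research
  - employee 3 (Tina): dept_id=1 -> matches Support
  - employee 4 (Mia): dept_id=1 -> matches Support
  - employee 5 (Hank): dept_id=NULL, no match -> dropped
So 2 of 5 rows are dropped.

SQL:
SELECT a.name, b.name AS department
FROM employees a
INNER JOIN departments b ON a.dept_id = b.id

Result:
name | department
-----+-----------
Eve  | Research  
Tina | Support   
Mia  | Support   


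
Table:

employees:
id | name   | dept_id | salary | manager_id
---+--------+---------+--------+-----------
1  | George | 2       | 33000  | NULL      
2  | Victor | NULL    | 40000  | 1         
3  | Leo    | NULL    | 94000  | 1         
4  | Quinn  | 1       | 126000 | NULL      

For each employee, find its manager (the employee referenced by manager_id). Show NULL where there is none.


This is a self-join: employees is joined to a second copy of itself, matching each row's manager_id to another row's id. Use LEFT JOIN so rows with manager_id=NULL are kept.
  - employee 1 (George): manager_id=NULL -> NULL
  - employee 2 (Victor): manager_id=1 -> George
  - employee 3 (Leo): manager_id=1 -> George
  - employee 4 (Quinn): manager_id=NULL -> NULL

SQL:
SELECT a.name AS item, b.name AS manager
FROM employees a
LEFT JOIN employees b ON a.manager_id = b.id

Result:
item   | manager
-------+--------
George | NULL   
Victor | George 
Leo    | George 
Quinn  | NULL   


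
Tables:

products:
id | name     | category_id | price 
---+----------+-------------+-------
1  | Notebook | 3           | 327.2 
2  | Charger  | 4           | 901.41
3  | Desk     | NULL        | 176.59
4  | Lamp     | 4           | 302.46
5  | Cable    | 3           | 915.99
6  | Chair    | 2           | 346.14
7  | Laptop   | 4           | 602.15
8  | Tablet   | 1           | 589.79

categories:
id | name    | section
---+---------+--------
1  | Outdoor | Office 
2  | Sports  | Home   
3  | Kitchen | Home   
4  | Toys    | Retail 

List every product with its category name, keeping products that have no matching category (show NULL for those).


LEFT JOIN keeps every row from products (the left table); where category_id has no match in categories, the category columns become NULL. Walk through each product:
  - product 1 (Notebook): category_id=3 -> matches Kitchen
  - product 2 (Charger): category_id=4 -> matches Toys
  - product 3 (Desk): category_id=NULL, no match -> kept with NULL
  - product 4 (Lamp): category_id=4 -> matches Toys
  - product 5 (Cable): category_id=3 -> matches Kitchen
  - product 6 (Chair): category_id=2 -> matches Sports
  - product 7 (Laptop): category_id=4 -> matches Toys
  - product 8 (Tablet): category_id=1 -> matches Outdoor
All 8 rows appear; 1 has NULL category.

SQL:
SELECT a.name, b.name AS category
FROM products a
LEFT JOIN categories b ON a.category_id = b.id

Result:
name     | category
---------+---------
Notebook | Kitchen 
Charger  | Toys    
Desk     | NULL    
Lamp     | Toys    
Cable    | Kitchen 
Chair    | Sports  
Laptop   | Toys    
Tablet   | Outdoor 


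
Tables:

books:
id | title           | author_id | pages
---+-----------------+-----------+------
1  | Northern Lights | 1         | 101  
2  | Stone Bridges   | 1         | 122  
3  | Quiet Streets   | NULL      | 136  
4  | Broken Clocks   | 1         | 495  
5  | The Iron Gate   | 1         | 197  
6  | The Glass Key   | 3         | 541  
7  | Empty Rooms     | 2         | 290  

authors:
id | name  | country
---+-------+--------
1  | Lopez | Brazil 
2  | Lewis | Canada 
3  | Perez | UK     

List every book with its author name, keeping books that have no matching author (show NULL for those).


LEFT JOIN keeps every row from books (the left table); where author_id has no match in authors, the author columns become NULL. Walk through each book:
  - book 1 (Northern Lights): author_id=1 -> matches Lopez
  - book 2 (Stone Bridges): author_id=1 -> matches Lopez
  - book 3 (Quiet Streets): author_id=NULL, no match -> kept with NULL
  - book 4 (Broken Clocks): author_id=1 -> matches Lopez
  - book 5 (The Iron Gate): author_id=1 -> matches Lopez
  - book 6 (The Glass Key): author_id=3 -> matches Perez
  - book 7 (Empty Rooms): author_id=2 -> matches Lewis
All 7 rows appear; 1 has NULL author.

SQL:
SELECT a.title, b.name AS author
FROM books a
LEFT JOIN authors b ON a.author_id = b.id

Result:
title           | author
----------------+-------
Northern Lights | Lopez 
Stone Bridges   | Lopez 
Quiet Streets   | NULL  
Broken Clocks   | Lopez 
The Iron Gate   | Lopez 
The Glass Key   | Perez 
Empty Rooms     | Lewis 


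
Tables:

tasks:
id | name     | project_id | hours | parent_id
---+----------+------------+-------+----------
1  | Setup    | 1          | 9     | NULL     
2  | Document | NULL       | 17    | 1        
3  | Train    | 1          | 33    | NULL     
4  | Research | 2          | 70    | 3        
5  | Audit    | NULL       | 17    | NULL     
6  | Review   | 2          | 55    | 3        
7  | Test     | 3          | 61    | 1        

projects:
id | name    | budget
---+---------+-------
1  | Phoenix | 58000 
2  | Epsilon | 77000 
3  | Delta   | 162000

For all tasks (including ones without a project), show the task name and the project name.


LEFT JOIN keeps every row from tasks (the left table); where project_id has no match in projects, the project columns become NULL. Walk through each task:
  - task 1 (Setup): project_id=1 -> matches Phoenix
  - task 2 (Document): project_id=NULL, no match -> kept with NULL
  - task 3 (Train): project_id=1 -> matches Phoenix
  - task 4 (Research): project_id=2 -> matches Epsilon
  - task 5 (Audit): project_id=NULL, no match -> kept with NULL
  - task 6 (Review): project_id=2 -> matches Epsilon
  - task 7 (Test): project_id=3 -> matches Delta
All 7 rows appear; 2 have NULL project.

SQL:
SELECT a.name, b.name AS project
FROM tasks a
LEFT JOIN projects b ON a.project_id = b.id

Result:
name     | project
---------+--------
Setup    | Phoenix
Document | NULL   
Train    | Phoenix
Research | Epsilon
Audit    | NULL   
Review   | Epsilon
Test     | Delta  


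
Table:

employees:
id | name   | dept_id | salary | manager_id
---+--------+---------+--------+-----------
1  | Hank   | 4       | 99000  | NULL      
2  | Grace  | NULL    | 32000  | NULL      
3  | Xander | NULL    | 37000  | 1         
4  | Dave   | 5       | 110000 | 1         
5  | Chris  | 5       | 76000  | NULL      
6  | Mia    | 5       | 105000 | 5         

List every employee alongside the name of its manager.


This is a self-join: employees is joined to a second copy of itself, matching each row's manager_id to another row's id. Use LEFT JOIN so rows with manager_id=NULL are kept.
  - employee 1 (Hank): manager_id=NULL -> NULL
  - employee 2 (Grace): manager_id=NULL -> NULL
  - employee 3 (Xander): manager_id=1 -> Hank
  - employee 4 (Dave): manager_id=1 -> Hank
  - employee 5 (Chris): manager_id=NULL -> NULL
  - employee 6 (Mia): manager_id=5 -> Chris

SQL:
SELECT a.name AS item, b.name AS manager
FROM employees a
LEFT JOIN employees b ON a.manager_id = b.id

Result:
item   | manager
-------+--------
Hank   | NULL   
Grace  | NULL   
Xander | Hank   
Dave   | Hank   
Chris  | NULL   
Mia    | Chris  


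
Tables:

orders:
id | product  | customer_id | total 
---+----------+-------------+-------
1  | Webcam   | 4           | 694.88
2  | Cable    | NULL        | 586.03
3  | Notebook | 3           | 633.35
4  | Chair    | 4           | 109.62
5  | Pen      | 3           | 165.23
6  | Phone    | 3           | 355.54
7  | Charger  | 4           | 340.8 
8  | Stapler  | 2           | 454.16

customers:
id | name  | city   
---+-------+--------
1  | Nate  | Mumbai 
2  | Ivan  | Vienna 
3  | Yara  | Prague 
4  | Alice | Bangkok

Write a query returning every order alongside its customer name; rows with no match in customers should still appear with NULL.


LEFT JOIN keeps every row from orders (the left table); where customer_id has no match in customers, the customer columns become NULL. Walk through each order:
  - order 1 (Webcam): customer_id=4 -> matches Alice
  - order 2 (Cable): customer_id=NULL, no match -> kept with NULL
  - order 3 (Notebook): customer_id=3 -> matches Yara
  - order 4 (Chair): customer_id=4 -> matches Alice
  - order 5 (Pen): customer_id=3 -> matches Yara
  - order 6 (Phone): customer_id=3 -> matches Yara
  - order 7 (Charger): customer_id=4 -> matches Alice
  - order 8 (Stapler): customer_id=2 -> matches Ivan
All 8 rows appear; 1 has NULL customer.

SQL:
SELECT a.product, b.name AS customer
FROM orders a
LEFT JOIN customers b ON a.customer_id = b.id

Result:
product  | customer
---------+---------
Webcam   | Alice   
Cable    | NULL    
Notebook | Yara    
Chair    | Alice   
Pen      | Yara    
Phone    | Yara    
Charger  | Alice   
Stapler  | Ivan    


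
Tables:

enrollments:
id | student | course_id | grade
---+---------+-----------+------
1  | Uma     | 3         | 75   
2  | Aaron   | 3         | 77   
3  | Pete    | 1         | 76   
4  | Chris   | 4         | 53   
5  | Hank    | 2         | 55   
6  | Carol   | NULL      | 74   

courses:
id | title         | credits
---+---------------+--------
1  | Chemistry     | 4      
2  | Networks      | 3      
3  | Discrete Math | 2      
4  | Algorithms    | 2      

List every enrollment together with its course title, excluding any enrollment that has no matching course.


INNER JOIN keeps only enrollments rows whose course_id matches an id in courses. Walk through each enrollment:
  - enrollment 1 (Uma): course_id=3 -> matches Discrete Math
  - enrollment 2 (Aaron): course_id=3 -> matches Discrete Math
  - enrollment 3 (Pete): course_id=1 -> matches Chemistry
  - enrollment 4 (Chris): course_id=4 -> matches Algorithms
  - enrollment 5 (Hank): course_id=2 -> matches Networks
  - enrollment 6 (Carol): course_id=NULL, no match -> dropped
So 1 of 6 rows is dropped.

SQL:
SELECT a.student, b.title AS course
FROM enrollments a
INNER JOIN courses b ON a.course_id = b.id

Result:
student | course       
--------+--------------
Uma     | Discrete Math
Aaron   | Discrete Math
Pete    | Chemistry    
Chris   | Algorithms   
Hank    | Networks     


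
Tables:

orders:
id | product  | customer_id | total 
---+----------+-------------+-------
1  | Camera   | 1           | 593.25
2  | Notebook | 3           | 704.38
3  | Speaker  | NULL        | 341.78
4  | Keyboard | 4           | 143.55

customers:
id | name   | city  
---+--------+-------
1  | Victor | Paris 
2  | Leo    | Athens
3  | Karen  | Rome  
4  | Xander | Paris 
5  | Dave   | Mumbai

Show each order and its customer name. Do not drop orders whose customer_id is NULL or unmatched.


LEFT JOIN keeps every row from orders (the left table); where customer_id has no match in customers, the customer columns become NULL. Walk through each order:
  - order 1 (Camera): customer_id=1 -> matches Victor
  - order 2 (Notebook): customer_id=3 -> matches Karen
  - order 3 (Speaker): customer_id=NULL, no match -> kept with NULL
  - order 4 (Keyboard): customer_id=4 -> matches Xander
All 4 rows appear; 1 has NULL customer.

SQL:
SELECT a.product, b.name AS customer
FROM orders a
LEFT JOIN customers b ON a.customer_id = b.id

Result:
product  | customer
---------+---------
Camera   | Victor  
Notebook | Karen   
Speaker  | NULL    
Keyboard | Xander  


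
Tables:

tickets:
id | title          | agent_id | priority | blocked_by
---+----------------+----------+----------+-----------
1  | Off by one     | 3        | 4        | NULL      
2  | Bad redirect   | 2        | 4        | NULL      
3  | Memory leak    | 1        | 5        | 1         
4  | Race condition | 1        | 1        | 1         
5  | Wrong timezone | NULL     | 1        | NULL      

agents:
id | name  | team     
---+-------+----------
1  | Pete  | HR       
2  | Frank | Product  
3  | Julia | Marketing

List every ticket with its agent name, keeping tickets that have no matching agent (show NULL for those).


LEFT JOIN keeps every row from tickets (the left table); where agent_id has no match in agents, the agent columns become NULL. Walk through each ticket:
  - ticket 1 (Off by one): agent_id=3 -> matches Julia
  - ticket 2 (Bad redirect): agent_id=2 -> matches Frank
  - ticket 3 (Memory leak): agent_id=1 -> matches Pete
  - ticket 4 (Race condition): agent_id=1 -> matches Pete
  - ticket 5 (Wrong timezone): agent_id=NULL, no match -> kept with NULL
All 5 rows appear; 1 has NULL agent.

SQL:
SELECT a.title, b.name AS agent
FROM tickets a
LEFT JOIN agents b ON a.agent_id = b.id

Result:
title          | agent
---------------+------
Off by one     | Julia
Bad redirect   | Frank
Memory leak    | Pete 
Race condition | Pete 
Wrong timezone | NULL 


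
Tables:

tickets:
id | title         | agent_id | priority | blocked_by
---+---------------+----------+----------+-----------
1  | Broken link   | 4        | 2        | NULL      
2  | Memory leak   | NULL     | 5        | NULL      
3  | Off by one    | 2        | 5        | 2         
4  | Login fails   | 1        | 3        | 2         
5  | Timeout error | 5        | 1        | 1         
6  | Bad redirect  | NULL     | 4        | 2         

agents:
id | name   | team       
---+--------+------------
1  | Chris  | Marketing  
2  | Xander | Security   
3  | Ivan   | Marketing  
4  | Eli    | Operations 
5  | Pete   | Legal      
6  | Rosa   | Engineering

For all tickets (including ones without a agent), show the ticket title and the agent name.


LEFT JOIN keeps every row from tickets (the left table); where agent_id has no match in agents, the agent columns become NULL. Walk through each ticket:
  - ticket 1 (Broken link): agent_id=4 -> matches Eli
  - ticket 2 (Memory leak): agent_id=NULL, no match -> kept with NULL
  - ticket 3 (Off by one): agent_id=2 -> matches Xander
  - ticket 4 (Login fails): agent_id=1 -> matches Chris
  - ticket 5 (Timeout error): agent_id=5 -> matches Pete
  - ticket 6 (Bad redirect): agent_id=NULL, no match -> kept with NULL
All 6 rows appear; 2 have NULL agent.

SQL:
SELECT a.title, b.name AS agent
FROM tickets a
LEFT JOIN agents b ON a.agent_id = b.id

Result:
title         | agent 
--------------+-------
Broken link   | Eli   
Memory leak   | NULL  
Off by one    | Xander
Login fails   | Chris 
Timeout error | Pete  
Bad redirect  | NULL  


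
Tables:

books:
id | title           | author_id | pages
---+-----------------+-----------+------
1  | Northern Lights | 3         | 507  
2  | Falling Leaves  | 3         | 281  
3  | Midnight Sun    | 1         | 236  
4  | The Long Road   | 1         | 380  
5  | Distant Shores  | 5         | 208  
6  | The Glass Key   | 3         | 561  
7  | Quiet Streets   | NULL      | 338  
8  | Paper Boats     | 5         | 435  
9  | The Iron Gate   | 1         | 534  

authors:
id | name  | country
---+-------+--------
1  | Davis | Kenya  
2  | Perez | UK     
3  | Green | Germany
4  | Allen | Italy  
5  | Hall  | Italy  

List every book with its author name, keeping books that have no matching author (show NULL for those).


LEFT JOIN keeps every row from books (the left table); where author_id has no match in authors, the author columns become NULL. Walk through each book:
  - book 1 (Northern Lights): author_id=3 -> matches Green
  - book 2 (Falling Leaves): author_id=3 -> matches Green
  - book 3 (Midnight Sun): author_id=1 -> matches Davis
  - book 4 (The Long Road): author_id=1 -> matches Davis
  - book 5 (Distant Shores): author_id=5 -> matches Hall
  - book 6 (The Glass Key): author_id=3 -> matches Green
  - book 7 (Quiet Streets): author_id=NULL, no match -> kept with NULL
  - book 8 (Paper Boats): author_id=5 -> matches Hall
  - book 9 (The Iron Gate): author_id=1 -> matches Davis
All 9 rows appear; 1 has NULL author.

SQL:
SELECT a.title, b.name AS author
FROM books a
LEFT JOIN authors b ON a.author_id = b.id

Result:
title           | author
----------------+-------
Northern Lights | Green 
Falling Leaves  | Green 
Midnight Sun    | Davis 
The Long Road   | Davis 
Distant Shores  | Hall  
The Glass Key   | Green 
Quiet Streets   | NULL  
Paper Boats     | Hall  
The Iron Gate   | Davis 


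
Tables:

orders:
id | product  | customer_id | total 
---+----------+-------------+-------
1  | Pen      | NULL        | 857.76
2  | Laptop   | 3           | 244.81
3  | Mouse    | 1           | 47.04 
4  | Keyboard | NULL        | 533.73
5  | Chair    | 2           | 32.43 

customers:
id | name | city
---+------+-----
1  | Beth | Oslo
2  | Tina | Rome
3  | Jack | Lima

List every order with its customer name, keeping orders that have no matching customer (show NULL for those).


LEFT JOIN keeps every row from orders (the left table); where customer_id has no match in customers, the customer columns become NULL. Walk through each order:
  - order 1 (Pen): customer_id=NULL, no match -> kept with NULL
  - order 2 (Laptop): customer_id=3 -> matches Jack
  - order 3 (Mouse): customer_id=1 -> matches Beth
  - order 4 (Keyboard): customer_id=NULL, no match -> kept with NULL
  - order 5 (Chair): customer_id=2 -> matches Tina
All 5 rows appear; 2 have NULL customer.

SQL:
SELECT a.product, b.name AS customer
FROM orders a
LEFT JOIN customers b ON a.customer_id = b.id

Result:
product  | customer
---------+---------
Pen      | NULL    
Laptop   | Jack    
Mouse    | Beth    
Keyboard | NULL    
Chair    | Tina    


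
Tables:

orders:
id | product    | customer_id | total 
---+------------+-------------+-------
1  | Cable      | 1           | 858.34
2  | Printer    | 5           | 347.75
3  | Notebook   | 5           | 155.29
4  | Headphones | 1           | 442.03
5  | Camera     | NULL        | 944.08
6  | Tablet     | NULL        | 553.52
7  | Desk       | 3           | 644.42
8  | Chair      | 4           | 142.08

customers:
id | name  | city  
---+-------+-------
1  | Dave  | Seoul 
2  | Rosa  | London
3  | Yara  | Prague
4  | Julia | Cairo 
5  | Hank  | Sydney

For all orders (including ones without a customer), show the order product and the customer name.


LEFT JOIN keeps every row from orders (the left table); where customer_id has no match in customers, the customer columns become NULL. Walk through each order:
  - order 1 (Cable): customer_id=1 -> matches Dave
  - order 2 (Printer): customer_id=5 -> matches Hank
  - order 3 (Notebook): customer_id=5 -> matches Hank
  - order 4 (Headphones): customer_id=1 -> matches Dave
  - order 5 (Camera): customer_id=NULL, no match -> kept with NULL
  - order 6 (Tablet): customer_id=NULL, no match -> kept with NULL
  - order 7 (Desk): customer_id=3 -> matches Yara
  - order 8 (Chair): customer_id=4 -> matches Julia
All 8 rows appear; 2 have NULL customer.

SQL:
SELECT a.product, b.name AS customer
FROM orders a
LEFT JOIN customers b ON a.customer_id = b.id

Result:
product    | customer
-----------+---------
Cable      | Dave    
Printer    | Hank    
Notebook   | Hank    
Headphones | Dave    
Camera     | NULL    
Tablet     | NULL    
Desk       | Yara    
Chair      | Julia   


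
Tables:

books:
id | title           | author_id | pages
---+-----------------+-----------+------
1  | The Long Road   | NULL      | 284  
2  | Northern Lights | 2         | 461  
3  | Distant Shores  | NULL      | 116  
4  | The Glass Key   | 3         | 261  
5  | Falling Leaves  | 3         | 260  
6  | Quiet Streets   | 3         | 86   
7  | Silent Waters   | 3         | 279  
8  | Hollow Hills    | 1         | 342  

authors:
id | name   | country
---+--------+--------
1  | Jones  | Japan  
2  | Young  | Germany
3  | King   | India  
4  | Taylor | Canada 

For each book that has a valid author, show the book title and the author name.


INNER JOIN keeps only books rows whose author_id matches an id in authors. Walk through each book:
  - book 1 (The Long Road): author_id=NULL, no match -> dropped
  - book 2 (Northern Lights): author_id=2 -> matches Young
  - book 3 (Distant Shores): author_id=NULL, no match -> dropped
  - book 4 (The Glass Key): author_id=3 -> matches King
  - book 5 (Falling Leaves): author_id=3 -> matches King
  - book 6 (Quiet Streets): author_id=3 -> matches King
  - book 7 (Silent Waters): author_id=3 -> matches King
  - book 8 (Hollow Hills): author_id=1 -> matches Jones
So 2 of 8 rows are dropped.

SQL:
SELECT a.title, b.name AS author
FROM books a
INNER JOIN authors b ON a.author_id = b.id

Result:
title           | author
----------------+-------
Northern Lights | Young 
The Glass Key   | King  
Falling Leaves  | King  
Quiet Streets   | King  
Silent Waters   | King  
Hollow Hills    | Jones 


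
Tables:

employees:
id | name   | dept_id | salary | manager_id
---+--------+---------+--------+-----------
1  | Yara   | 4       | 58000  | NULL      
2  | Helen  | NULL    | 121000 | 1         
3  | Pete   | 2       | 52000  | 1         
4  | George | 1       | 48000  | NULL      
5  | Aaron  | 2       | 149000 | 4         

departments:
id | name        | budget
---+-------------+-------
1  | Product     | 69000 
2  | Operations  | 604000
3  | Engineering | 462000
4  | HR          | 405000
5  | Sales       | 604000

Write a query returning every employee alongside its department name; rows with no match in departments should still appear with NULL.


LEFT JOIN keeps every row from employees (the left table); where dept_id has no match in departments, the department columns become NULL. Walk through each employee:
  - employee 1 (Yara): dept_id=4 -> matches HR
  - employee 2 (Helen): dept_id=NULL, no match -> kept with NULL
  - employee 3 (Pete): dept_id=2 -> matches Operations
  - employee 4 (George): dept_id=1 -> matches Product
  - employee 5 (Aaron): dept_id=2 -> matches Operations
All 5 rows appear; 1 has NULL department.

SQL:
SELECT a.name, b.name AS department
FROM employees a
LEFT JOIN departments b ON a.dept_id = b.id

Result:
name   | department
-------+-----------
Yara   | HR        
Helen  | NULL      
Pete   | Operations
George | Product   
Aaron  | Operations


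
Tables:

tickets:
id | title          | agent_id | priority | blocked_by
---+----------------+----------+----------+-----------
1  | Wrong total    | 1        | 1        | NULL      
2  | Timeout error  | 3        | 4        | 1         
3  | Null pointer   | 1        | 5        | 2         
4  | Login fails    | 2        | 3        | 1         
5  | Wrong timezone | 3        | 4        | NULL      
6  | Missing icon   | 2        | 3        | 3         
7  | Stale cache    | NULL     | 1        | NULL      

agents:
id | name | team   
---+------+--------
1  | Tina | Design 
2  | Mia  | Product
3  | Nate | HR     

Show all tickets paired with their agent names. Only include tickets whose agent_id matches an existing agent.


INNER JOIN keeps only tickets rows whose agent_id matches an id in agents. Walk through each ticket:
  - ticket 1 (Wrong total): agent_id=1 -> matches Tina
  - ticket 2 (Timeout error): agent_id=3 -> matches Nate
  - ticket 3 (Null pointer): agent_id=1 -> matches Tina
  - ticket 4 (Login fails): agent_id=2 -> matches Mia
  - ticket 5 (Wrong timezone): agent_id=3 -> matches Nate
  - ticket 6 (Missing icon): agent_id=2 -> matches Mia
  - ticket 7 (Stale cache): agent_id=NULL, no match -> dropped
So 1 of 7 rows is dropped.

SQL:
SELECT a.title, b.name AS agent
FROM tickets a
INNER JOIN agents b ON a.agent_id = b.id

Result:
title          | agent
---------------+------
Wrong total    | Tina 
Timeout error  | Nate 
Null pointer   | Tina 
Login fails    | Mia  
Wrong timezone | Nate 
Missing icon   | Mia  


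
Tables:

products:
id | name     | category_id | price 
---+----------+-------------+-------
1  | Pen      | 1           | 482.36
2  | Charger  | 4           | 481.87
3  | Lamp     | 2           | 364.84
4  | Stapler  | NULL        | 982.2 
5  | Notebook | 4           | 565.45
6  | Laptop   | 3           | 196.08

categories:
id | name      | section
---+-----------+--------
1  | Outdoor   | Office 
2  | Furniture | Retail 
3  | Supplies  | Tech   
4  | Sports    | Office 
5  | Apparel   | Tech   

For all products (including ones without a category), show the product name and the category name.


LEFT JOIN keeps every row from products (the left table); where category_id has no match in categories, the category columns become NULL. Walk through each product:
  - product 1 (Pen): category_id=1 -> matches Outdoor
  - product 2 (Charger): category_id=4 -> matches Sports
  - product 3 (Lamp): category_id=2 -> matches Furniture
  - product 4 (Stapler): category_id=NULL, no match -> kept with NULL
  - product 5 (Notebook): category_id=4 -> matches Sports
  - product 6 (Laptop): category_id=3 -> matches Supplies
All 6 rows appear; 1 has NULL category.

SQL:
SELECT a.name, b.name AS category
FROM products a
LEFT JOIN categories b ON a.category_id = b.id

Result:
name     | category 
---------+----------
Pen      | Outdoor  
Charger  | Sports   
Lamp     | Furniture
Stapler  | NULL     
Notebook | Sports   
Laptop   | Supplies 


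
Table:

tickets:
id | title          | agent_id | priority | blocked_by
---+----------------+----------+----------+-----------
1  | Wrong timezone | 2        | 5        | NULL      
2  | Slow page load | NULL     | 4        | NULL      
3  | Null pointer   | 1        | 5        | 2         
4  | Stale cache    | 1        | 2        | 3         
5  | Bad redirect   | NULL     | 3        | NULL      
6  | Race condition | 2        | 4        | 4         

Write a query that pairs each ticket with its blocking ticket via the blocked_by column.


This is a self-join: tickets is joined to a second copy of itself, matching each row's blocked_by to another row's id. Use LEFT JOIN so rows with blocked_by=NULL are kept.
  - ticket 1 (Wrong timezone): blocked_by=NULL -> NULL
  - ticket 2 (Slow page load): blocked_by=NULL -> NULL
  - ticket 3 (Null pointer): blocked_by=2 -> Slow page load
  - ticket 4 (Stale cache): blocked_by=3 -> Null pointer
  - ticket 5 (Bad redirect): blocked_by=NULL -> NULL
  - ticket 6 (Race condition): blocked_by=4 -> Stale cache

SQL:
SELECT a.title AS item, b.title AS blocked_by
FROM tickets a
LEFT JOIN tickets b ON a.blocked_by = b.id

Result:
item           | blocked_by    
---------------+---------------
Wrong timezone | NULL          
Slow page load | NULL          
Null pointer   | Slow page load
Stale cache    | Null pointer  
Bad redirect   | NULL          
Race condition | Stale cache   


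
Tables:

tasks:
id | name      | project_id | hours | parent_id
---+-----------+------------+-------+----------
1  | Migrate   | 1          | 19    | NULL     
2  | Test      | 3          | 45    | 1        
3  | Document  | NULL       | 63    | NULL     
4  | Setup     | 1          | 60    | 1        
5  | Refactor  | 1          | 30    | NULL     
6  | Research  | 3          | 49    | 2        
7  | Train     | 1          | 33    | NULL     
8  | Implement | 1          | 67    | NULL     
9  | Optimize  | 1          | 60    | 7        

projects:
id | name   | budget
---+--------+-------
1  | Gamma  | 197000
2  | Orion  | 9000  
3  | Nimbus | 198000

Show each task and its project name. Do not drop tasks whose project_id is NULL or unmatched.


LEFT JOIN keeps every row from tasks (the left table); where project_id has no match in projects, the project columns become NULL. Walk through each task:
  - task 1 (Migrate): project_id=1 -> matches Gamma
  - task 2 (Test): project_id=3 -> matches Nimbus
  - task 3 (Document): project_id=NULL, no match -> kept with NULL
  - task 4 (Setup): project_id=1 -> matches Gamma
  - task 5 (Refactor): project_id=1 -> matches Gamma
  - task 6 (Research): project_id=3 -> matches Nimbus
  - task 7 (Train): project_id=1 -> matches Gamma
  - task 8 (Implement): project_id=1 -> matches Gamma
  - task 9 (Optimize): project_id=1 -> matches Gamma
All 9 rows appear; 1 has NULL project.

SQL:
SELECT a.name, b.name AS project
FROM tasks a
LEFT JOIN projects b ON a.project_id = b.id

Result:
name      | project
----------+--------
Migrate   | Gamma  
Test      | Nimbus 
Document  | NULL   
Setup     | Gamma  
Refactor  | Gamma  
Research  | Nimbus 
Train     | Gamma  
Implement | Gamma  
Optimize  | Gamma  


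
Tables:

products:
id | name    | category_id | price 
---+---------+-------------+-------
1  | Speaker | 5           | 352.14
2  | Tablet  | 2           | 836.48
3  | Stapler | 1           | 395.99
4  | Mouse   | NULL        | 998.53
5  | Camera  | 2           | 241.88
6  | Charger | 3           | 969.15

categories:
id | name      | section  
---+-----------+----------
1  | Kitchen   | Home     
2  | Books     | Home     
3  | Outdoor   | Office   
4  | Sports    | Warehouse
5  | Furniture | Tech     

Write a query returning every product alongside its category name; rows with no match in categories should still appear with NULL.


LEFT JOIN keeps every row from products (the left table); where category_id has no match in categories, the category columns become NULL. Walk through each product:
  - product 1 (Speaker): category_id=5 -> matches Furniture
  - product 2 (Tablet): category_id=2 -> matches Books
  - product 3 (Stapler): category_id=1 -> matches Kitchen
  - product 4 (Mouse): category_id=NULL, no match -> kept with NULL
  - product 5 (Camera): category_id=2 -> matches Books
  - product 6 (Charger): category_id=3 -> matches Outdoor
All 6 rows appear; 1 has NULL category.

SQL:
SELECT a.name, b.name AS category
FROM products a
LEFT JOIN categories b ON a.category_id = b.id

Result:
name    | category 
--------+----------
Speaker | Furniture
Tablet  | Books    
Stapler | Kitchen  
Mouse   | NULL     
Camera  | Books    
Charger | Outdoor  


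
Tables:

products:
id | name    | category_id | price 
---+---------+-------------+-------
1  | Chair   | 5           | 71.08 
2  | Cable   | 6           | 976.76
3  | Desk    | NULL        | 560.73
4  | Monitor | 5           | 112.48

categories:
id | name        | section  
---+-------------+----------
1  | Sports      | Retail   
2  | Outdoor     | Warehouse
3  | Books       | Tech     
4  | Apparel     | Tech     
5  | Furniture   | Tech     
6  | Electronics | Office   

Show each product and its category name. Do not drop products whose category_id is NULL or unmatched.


LEFT JOIN keeps every row from products (the left table); where category_id has no match in categories, the category columns become NULL. Walk through each product:
  - product 1 (Chair): category_id=5 -> matches Furniture
  - product 2 (Cable): category_id=6 -> matches Electronics
  - product 3 (Desk): category_id=NULL, no match -> kept with NULL
  - product 4 (Monitor): category_id=5 -> matches Furniture
All 4 rows appear; 1 has NULL category.

SQL:
SELECT a.name, b.name AS category
FROM products a
LEFT JOIN categories b ON a.category_id = b.id

Result:
name    | category   
--------+------------
Chair   | Furniture  
Cable   | Electronics
Desk    | NULL       
Monitor | Furniture  


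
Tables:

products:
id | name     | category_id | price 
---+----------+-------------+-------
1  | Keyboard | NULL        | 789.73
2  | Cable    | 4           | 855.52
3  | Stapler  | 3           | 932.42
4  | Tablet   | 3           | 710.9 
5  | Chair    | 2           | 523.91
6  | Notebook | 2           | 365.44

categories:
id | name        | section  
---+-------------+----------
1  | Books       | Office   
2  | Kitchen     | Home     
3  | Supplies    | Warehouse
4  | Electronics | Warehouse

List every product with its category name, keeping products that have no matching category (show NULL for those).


LEFT JOIN keeps every row from products (the left table); where category_id has no match in categories, the category columns become NULL. Walk through each product:
  - product 1 (Keyboard): category_id=NULL, no match -> kept with NULL
  - product 2 (Cable): category_id=4 -> matches Electronics
  - product 3 (Stapler): category_id=3 -> matches Supplies
  - product 4 (Tablet): category_id=3 -> matches Supplies
  - product 5 (Chair): category_id=2 -> matches Kitchen
  - product 6 (Notebook): category_id=2 -> matches Kitchen
All 6 rows appear; 1 has NULL category.

SQL:
SELECT a.name, b.name AS category
FROM products a
LEFT JOIN categories b ON a.category_id = b.id

Result:
name     | category   
---------+------------
Keyboard | NULL       
Cable    | Electronics
Stapler  | Supplies   
Tablet   | Supplies   
Chair    | Kitchen    
Notebook | Kitchen    


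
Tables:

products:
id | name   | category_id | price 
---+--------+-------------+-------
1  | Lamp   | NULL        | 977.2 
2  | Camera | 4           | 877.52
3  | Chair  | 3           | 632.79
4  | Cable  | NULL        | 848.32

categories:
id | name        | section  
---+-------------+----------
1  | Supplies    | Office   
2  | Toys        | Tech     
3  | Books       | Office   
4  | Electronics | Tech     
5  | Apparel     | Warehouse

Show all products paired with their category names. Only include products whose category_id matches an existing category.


INNER JOIN keeps only products rows whose category_id matches an id in categories. Walk through each product:
  - product 1 (Lamp): category_id=NULL, no match -> dropped
  - product 2 (Camera): category_id=4 -> matches Electronics
  - product 3 (Chair): category_id=3 -> matches Books
  - product 4 (Cable): category_id=NULL, no match -> dropped
So 2 of 4 rows are dropped.

SQL:
SELECT a.name, b.name AS category
FROM products a
INNER JOIN categories b ON a.category_id = b.id

Result:
name   | category   
-------+------------
Camera | Electronics
Chair  | Books      


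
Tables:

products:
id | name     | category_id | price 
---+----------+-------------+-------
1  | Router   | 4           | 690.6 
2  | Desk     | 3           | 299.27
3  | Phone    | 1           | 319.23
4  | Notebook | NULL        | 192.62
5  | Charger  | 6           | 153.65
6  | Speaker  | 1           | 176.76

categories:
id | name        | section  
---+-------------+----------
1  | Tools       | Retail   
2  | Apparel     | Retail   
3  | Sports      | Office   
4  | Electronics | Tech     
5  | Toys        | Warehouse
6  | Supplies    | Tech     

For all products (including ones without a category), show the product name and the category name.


LEFT JOIN keeps every row from products (the left table); where category_id has no match in categories, the category columns become NULL. Walk through each product:
  - product 1 (Router): category_id=4 -> matches Electronics
  - product 2 (Desk): category_id=3 -> matches Sports
  - product 3 (Phone): category_id=1 -> matches Tools
  - product 4 (Notebook): category_id=NULL, no match -> kept with NULL
  - product 5 (Charger): category_id=6 -> matches Supplies
  - product 6 (Speaker): category_id=1 -> matches Tools
All 6 rows appear; 1 has NULL category.

SQL:
SELECT a.name, b.name AS category
FROM products a
LEFT JOIN categories b ON a.category_id = b.id

Result:
name     | category   
---------+------------
Router   | Electronics
Desk     | Sports     
Phone    | Tools      
Notebook | NULL       
Charger  | Supplies   
Speaker  | Tools      


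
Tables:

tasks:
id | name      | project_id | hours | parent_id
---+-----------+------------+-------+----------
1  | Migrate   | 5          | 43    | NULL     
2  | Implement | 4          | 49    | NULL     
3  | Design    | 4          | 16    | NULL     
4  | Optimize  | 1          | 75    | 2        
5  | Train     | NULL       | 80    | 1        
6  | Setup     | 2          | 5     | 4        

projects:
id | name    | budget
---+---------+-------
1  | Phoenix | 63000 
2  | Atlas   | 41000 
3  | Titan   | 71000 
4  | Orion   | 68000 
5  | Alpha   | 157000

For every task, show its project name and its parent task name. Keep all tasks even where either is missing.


Two LEFT JOINs from the same base table tasks: one to projects via project_id, one to tasks itself via parent_id. Both are LEFT so every task is preserved.
Match against projects:
  - task 1 (Migrate): project_id=5 -> matches Alpha
  - task 2 (Implement): project_id=4 -> matches Orion
  - task 3 (Design): project_id=4 -> matches Orion
  - task 4 (Optimize): project_id=1 -> matches Phoenix
  - task 5 (Train): project_id=NULL, no match -> kept with NULL
  - task 6 (Setup): project_id=2 -> matches Atlas
Match against tasks (self):
  - task 1 (Migrate): parent_id=NULL -> NULL
  - task 2 (Implement): parent_id=NULL -> NULL
  - task 3 (Design): parent_id=NULL -> NULL
  - task 4 (Optimize): parent_id=2 -> Implement
  - task 5 (Train): parent_id=1 -> Migrate
  - task 6 (Setup): parent_id=4 -> Optimize

SQL:
SELECT a.name, b.name AS project, c.name AS parent
FROM tasks a
LEFT JOIN projects b ON a.project_id = b.id
LEFT JOIN tasks c ON a.parent_id = c.id

Result:
name      | project | parent   
----------+---------+----------
Migrate   | Alpha   | NULL     
Implement | Orion   | NULL     
Design    | Orion   | NULL     
Optimize  | Phoenix | Implement
Train     | NULL    | Migrate  
Setup     | Atlas   | Optimize 


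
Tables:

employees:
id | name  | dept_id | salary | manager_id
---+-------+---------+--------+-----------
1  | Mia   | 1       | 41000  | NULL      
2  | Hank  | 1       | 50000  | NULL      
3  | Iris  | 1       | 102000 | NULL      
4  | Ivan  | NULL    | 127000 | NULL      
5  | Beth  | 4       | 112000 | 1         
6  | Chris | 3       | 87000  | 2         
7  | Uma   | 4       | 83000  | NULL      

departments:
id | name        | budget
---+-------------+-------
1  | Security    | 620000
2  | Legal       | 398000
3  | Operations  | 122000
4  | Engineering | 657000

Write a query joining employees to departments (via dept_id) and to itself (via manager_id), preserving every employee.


Two LEFT JOINs from the same base table employees: one to departments via dept_id, one to employees itself via manager_id. Both are LEFT so every employee is preserved.
Match against departments:
  - employee 1 (Mia): dept_id=1 -> matches Security
  - employee 2 (Hank): dept_id=1 -> matches Security
  - employee 3 (Iris): dept_id=1 -> matches Security
  - employee 4 (Ivan): dept_id=NULL, no match -> kept with NULL
  - employee 5 (Beth): dept_id=4 -> matches Engineering
  - employee 6 (Chris): dept_id=3 -> matches Operations
  - employee 7 (Uma): dept_id=4 -> matches Engineering
Match against employees (self):
  - employee 1 (Mia): manager_id=NULL -> NULL
  - employee 2 (Hank): manager_id=NULL -> NULL
  - employee 3 (Iris): manager_id=NULL -> NULL
  - employee 4 (Ivan): manager_id=NULL -> NULL
  - employee 5 (Beth): manager_id=1 -> Mia
  - employee 6 (Chris): manager_id=2 -> Hank
  - employee 7 (Uma): manager_id=NULL -> NULL

SQL:
SELECT a.name, b.name AS department, c.name AS manager
FROM employees a
LEFT JOIN departments b ON a.dept_id = b.id
LEFT JOIN employees c ON a.manager_id = c.id

Result:
name  | department  | manager
------+-------------+--------
Mia   | Security    | NULL   
Hank  | Security    | NULL   
Iris  | Security    | NULL   
Ivan  | NULL        | NULL   
Beth  | Engineering | Mia    
Chris | Operations  | Hank   
Uma   | Engineering | NULL   


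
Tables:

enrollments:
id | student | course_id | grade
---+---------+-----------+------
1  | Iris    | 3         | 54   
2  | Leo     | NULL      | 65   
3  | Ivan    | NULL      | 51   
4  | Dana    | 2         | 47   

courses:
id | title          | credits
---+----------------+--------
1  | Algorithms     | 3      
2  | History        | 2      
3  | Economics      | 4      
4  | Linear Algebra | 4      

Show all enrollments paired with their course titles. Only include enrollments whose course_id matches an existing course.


INNER JOIN keeps only enrollments rows whose course_id matches an id in courses. Walk through each enrollment:
  - enrollment 1 (Iris): course_id=3 -> matches Economics
  - enrollment 2 (Leo): course_id=NULL, no match -> dropped
  - enrollment 3 (Ivan): course_id=NULL, no match -> dropped
  - enrollment 4 (Dana): course_id=2 -> matches History
So 2 of 4 rows are dropped.

SQL:
SELECT a.student, b.title AS course
FROM enrollments a
INNER JOIN courses b ON a.course_id = b.id

Result:
student | course   
--------+----------
Iris    | Economics
Dana    | History  
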